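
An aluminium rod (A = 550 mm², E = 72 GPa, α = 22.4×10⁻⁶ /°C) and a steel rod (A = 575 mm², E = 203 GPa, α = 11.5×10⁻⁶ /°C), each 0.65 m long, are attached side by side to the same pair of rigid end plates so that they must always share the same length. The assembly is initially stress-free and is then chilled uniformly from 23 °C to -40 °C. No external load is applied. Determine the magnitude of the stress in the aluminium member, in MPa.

Equilibrium of a rigid end plate with no external load gives equal and opposite internal forces ±P in the two members. Since α_{aluminium} > α_{steel}, cooling drives the aluminium into tension and the steel into compression.
Compatibility of the two members (thermal + elastic change equal): (α₁ − α₂)ΔT = P·[1/(A₁E₁) + 1/(A₂E₂)].
|α₁ − α₂|·ΔT = 10.9×10⁻⁶ × 63 = 0.0006867.
1/(A₁E₁) + 1/(A₂E₂) = 1/(550×72×10³) + 1/(575×203×10³) = 3.382×10⁻⁸ N⁻¹.
P = 0.0006867 / 3.382×10⁻⁸ = 20300 N = 20.3 kN.
σ_{aluminium} = P/A₁ = 20300/550 = 36.92 MPa, tensile.

σ ≈ 36.9 MPa (tensile)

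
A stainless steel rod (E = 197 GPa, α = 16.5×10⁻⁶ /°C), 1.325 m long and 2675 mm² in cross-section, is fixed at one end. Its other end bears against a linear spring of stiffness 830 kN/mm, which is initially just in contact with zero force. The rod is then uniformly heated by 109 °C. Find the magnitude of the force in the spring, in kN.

The unrestrained thermal change is αΔT L = 16.5×10⁻⁶ × 109 × 1325 = 2.383 mm.
Let P be the compressive force at the spring. The rod shortens elastically by PL/(AE) and the spring compresses by P/k; together these equal δ_free.
So P = δ_free / [L/(AE) + 1/k] = 2.383 / [ 1325/(2675×197×10³) + 1/(830×10³) ].
P = 2.383 / 3.719×10⁻⁶ = 640700 N.

P ≈ 641 kN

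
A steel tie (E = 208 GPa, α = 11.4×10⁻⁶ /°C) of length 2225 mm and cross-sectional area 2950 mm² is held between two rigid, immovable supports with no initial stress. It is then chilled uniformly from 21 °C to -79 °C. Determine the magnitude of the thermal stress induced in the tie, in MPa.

σ ≈ 237 MPa (tensile)

Because both ends are immovable the net strain is zero, and the suppressed thermal strain is αΔT = 11.4×10⁻⁶ × 100 = 1140×10⁻⁶.
Hence σ = E·αΔT = 208×10³ × 1140×10⁻⁶ = 237.1 MPa, tensile.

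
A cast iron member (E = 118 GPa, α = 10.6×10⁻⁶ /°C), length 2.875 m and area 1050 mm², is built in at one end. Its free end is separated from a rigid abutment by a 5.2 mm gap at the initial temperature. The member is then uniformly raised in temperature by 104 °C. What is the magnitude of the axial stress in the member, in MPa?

σ ≈ 0 MPa

If the wall were absent the member would grow by αΔT L = 10.6×10⁻⁶ × 104 × 2875 = 3.169 mm.
This is smaller than the 5.2 mm clearance, so the member expands freely without reaching the stop — the stress is zero.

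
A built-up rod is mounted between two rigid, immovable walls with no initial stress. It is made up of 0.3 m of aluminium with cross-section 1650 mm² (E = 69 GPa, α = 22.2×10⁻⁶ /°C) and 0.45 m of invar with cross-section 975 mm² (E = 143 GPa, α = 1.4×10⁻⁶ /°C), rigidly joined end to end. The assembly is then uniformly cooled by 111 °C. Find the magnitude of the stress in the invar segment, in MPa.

Free thermal contraction of the whole bar: Σ αᵢΔT Lᵢ = 22.2×10⁻⁶×111×300 + 1.4×10⁻⁶×111×450 = 0.8092 mm.
The rigid supports impose zero overall length change; the single axial force P common to all segments must satisfy P Σ Lᵢ/(AᵢEᵢ) = δ_free.
Σ Lᵢ/(AᵢEᵢ) = 300/(1650×69×10³) + 450/(975×143×10³) = 5.863×10⁻⁶ mm/N.
P = 0.8092 / 5.863×10⁻⁶ = 138000 N = 138 kN, tensile.
σ_{invar} = P / A = 138000 / 975 = 141.6 MPa.

σ ≈ 142 MPa (tensile)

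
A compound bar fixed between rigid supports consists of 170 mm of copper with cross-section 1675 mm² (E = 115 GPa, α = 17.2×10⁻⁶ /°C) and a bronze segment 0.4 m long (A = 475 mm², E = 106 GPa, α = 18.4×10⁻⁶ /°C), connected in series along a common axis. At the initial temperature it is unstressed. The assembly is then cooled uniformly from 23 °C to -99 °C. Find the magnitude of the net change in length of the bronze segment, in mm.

|ΔL| ≈ 0.231 mm

With the walls removed the bar would change length by δ_free = Σ αᵢΔT Lᵢ = 17.2×10⁻⁶×122×170 + 18.4×10⁻⁶×122×400 = 1.255 mm.
The rigid supports impose zero overall length change; the single axial force P common to all segments must satisfy P Σ Lᵢ/(AᵢEᵢ) = δ_free.
Σ Lᵢ/(AᵢEᵢ) = 170/(1675×115×10³) + 400/(475×106×10³) = 8.827×10⁻⁶ mm/N.
Hence P = δ_free / Σ(L/AE) = 1.255/8.827×10⁻⁶ = 142.1 kN (tensile).
For the bronze segment, free thermal change = 18.4×10⁻⁶×122×400 = 0.8979 mm and elastic change from P = 142100×400/(475×106×10³) = 1.129 mm; these oppose, so the net change is 0.231 mm (segment lengthens).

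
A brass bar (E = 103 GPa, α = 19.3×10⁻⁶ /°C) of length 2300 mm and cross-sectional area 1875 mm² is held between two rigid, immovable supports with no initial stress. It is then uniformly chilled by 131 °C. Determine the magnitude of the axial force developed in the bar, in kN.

P ≈ 488 kN (tensile)

With zero net strain, σ = E·αΔT = 103 GPa × 19.3×10⁻⁶ × 131 = 260.4 MPa.
P = AEαΔT = 1875 × 103×10³ × 19.3×10⁻⁶ × 131 = 488.3 kN (tensile).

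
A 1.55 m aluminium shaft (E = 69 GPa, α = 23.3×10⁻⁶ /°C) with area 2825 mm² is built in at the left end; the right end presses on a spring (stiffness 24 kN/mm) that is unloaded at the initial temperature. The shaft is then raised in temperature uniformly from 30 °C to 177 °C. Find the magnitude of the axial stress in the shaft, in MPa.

σ ≈ 37.9 MPa (compressive)

Free thermal expansion: δ_free = αΔT L = 23.3×10⁻⁶ × 147 × 1550 = 5.309 mm.
With a force P in the spring, the elastic change of the shaft is PL/(AE) and that of the spring is P/k; compatibility requires their sum to equal δ_free.
P [ L/(AE) + 1/k ] = δ_free → P [ 1550/(2825×69×10³) + 1/(24×10³) ] = 5.309.
P = 5.309 / 4.962×10⁻⁵ = 107000 N.
σ = P/A = 107000/2825 = 37.87 MPa.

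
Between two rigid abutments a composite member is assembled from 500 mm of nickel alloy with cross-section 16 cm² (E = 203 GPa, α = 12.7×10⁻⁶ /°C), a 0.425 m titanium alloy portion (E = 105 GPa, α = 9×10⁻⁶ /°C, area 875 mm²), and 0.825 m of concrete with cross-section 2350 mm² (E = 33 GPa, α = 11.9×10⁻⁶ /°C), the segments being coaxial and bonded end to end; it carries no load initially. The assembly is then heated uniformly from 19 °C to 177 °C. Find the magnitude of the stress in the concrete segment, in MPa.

σ ≈ 80 MPa (compressive)

Free thermal expansion of the whole bar: Σ αᵢΔT Lᵢ = 12.7×10⁻⁶×158×500 + 9×10⁻⁶×158×425 + 11.9×10⁻⁶×158×825 = 3.159 mm.
The rigid supports impose zero overall length change; the single axial force P common to all segments must satisfy P Σ Lᵢ/(AᵢEᵢ) = δ_free.
Σ Lᵢ/(AᵢEᵢ) = 500/(1600×203×10³) + 425/(875×105×10³) + 825/(2350×33×10³) = 1.68×10⁻⁵ mm/N.
Hence P = δ_free / Σ(L/AE) = 3.159/1.68×10⁻⁵ = 188 kN (compressive).
σ_{concrete} = P / A = 188000 / 2350 = 79.99 MPa.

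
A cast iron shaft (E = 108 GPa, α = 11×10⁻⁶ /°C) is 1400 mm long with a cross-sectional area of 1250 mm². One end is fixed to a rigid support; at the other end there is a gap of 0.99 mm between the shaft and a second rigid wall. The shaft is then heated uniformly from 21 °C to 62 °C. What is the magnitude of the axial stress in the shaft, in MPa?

σ ≈ 0 MPa

Unrestrained expansion: δ_free = αΔT L = 11×10⁻⁶ × 41 × 1400 = 0.6314 mm.
Since δ_free = 0.631 mm is less than the 0.99 mm gap, the shaft never touches the wall. No axial force develops.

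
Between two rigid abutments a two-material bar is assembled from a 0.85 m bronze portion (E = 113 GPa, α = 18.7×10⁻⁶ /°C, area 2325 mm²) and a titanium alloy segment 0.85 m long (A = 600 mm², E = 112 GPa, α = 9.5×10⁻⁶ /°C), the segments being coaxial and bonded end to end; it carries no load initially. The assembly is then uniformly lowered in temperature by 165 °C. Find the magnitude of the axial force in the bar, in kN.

P ≈ 249 kN (tensile)

Free thermal contraction of the whole bar: Σ αᵢΔT Lᵢ = 18.7×10⁻⁶×165×850 + 9.5×10⁻⁶×165×850 = 3.955 mm.
The rigid supports impose zero overall length change; the single axial force P common to all segments must satisfy P Σ Lᵢ/(AᵢEᵢ) = δ_free.
Σ Lᵢ/(AᵢEᵢ) = 850/(2325×113×10³) + 850/(600×112×10³) = 1.588×10⁻⁵ mm/N.
Hence P = δ_free / Σ(L/AE) = 3.955/1.588×10⁻⁵ = 249 kN (tensile).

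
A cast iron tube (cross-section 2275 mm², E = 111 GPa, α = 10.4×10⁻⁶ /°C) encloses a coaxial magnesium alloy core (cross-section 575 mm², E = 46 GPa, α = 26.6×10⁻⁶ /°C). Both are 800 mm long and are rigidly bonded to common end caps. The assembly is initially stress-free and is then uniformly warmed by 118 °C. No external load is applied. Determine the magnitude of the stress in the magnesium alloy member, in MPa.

Equilibrium of a rigid end plate with no external load gives equal and opposite internal forces ±P in the two members. Since α_{magnesium alloy} > α_{cast iron}, heating drives the magnesium alloy into compression and the cast iron into tension.
Compatibility of the two members (thermal + elastic change equal): (α₁ − α₂)ΔT = P·[1/(A₁E₁) + 1/(A₂E₂)].
|α₁ − α₂|·ΔT = 16.2×10⁻⁶ × 118 = 0.001912.
1/(A₁E₁) + 1/(A₂E₂) = 1/(2275×111×10³) + 1/(575×46×10³) = 4.177×10⁻⁸ N⁻¹.
P = 0.001912 / 4.177×10⁻⁸ = 45770 N = 45.77 kN.
σ_{magnesium alloy} = P/A₂ = 45770/575 = 79.6 MPa, compressive.

σ ≈ 79.6 MPa (compressive)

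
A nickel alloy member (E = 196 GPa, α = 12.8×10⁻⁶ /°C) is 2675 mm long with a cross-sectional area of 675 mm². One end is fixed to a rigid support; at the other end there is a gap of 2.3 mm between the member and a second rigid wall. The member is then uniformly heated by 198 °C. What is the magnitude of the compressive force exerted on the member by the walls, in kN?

Free thermal elongation = αΔT L = 12.8×10⁻⁶ × 198 × 2675 = 6.78 mm.
This exceeds the 2.3 mm gap, so the wall pushes back. The portion of expansion that must be recovered elastically is δ_free − gap = 6.78 − 2.3 = 4.48 mm.
So σ = E(δ_free − g)/L = 196×10³ × 4.48/2675 = 328.2 MPa.
P = σA = 328.2 × 675 = 221.5 kN.

P ≈ 222 kN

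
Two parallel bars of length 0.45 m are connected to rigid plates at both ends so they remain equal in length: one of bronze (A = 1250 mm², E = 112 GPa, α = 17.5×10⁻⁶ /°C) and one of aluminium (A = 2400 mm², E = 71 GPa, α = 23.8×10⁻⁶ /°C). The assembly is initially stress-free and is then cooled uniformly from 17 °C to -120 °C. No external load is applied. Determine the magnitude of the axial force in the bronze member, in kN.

Equilibrium of a rigid end plate with no external load gives equal and opposite internal forces ±P in the two members. Since α_{aluminium} > α_{bronze}, cooling drives the aluminium into tension and the bronze into compression.
Equating the net (thermal + elastic) strains gives |α₁ − α₂|·ΔT = P·[1/(A₁E₁) + 1/(A₂E₂)].
|α₁ − α₂|·ΔT = 6.3×10⁻⁶ × 137 = 0.0008631.
1/(A₁E₁) + 1/(A₂E₂) = 1/(1250×112×10³) + 1/(2400×71×10³) = 1.301×10⁻⁸ N⁻¹.
So P = 0.0008631 / 1.301×10⁻⁸ = 66.33 kN.

P ≈ 66.3 kN (compressive in the bronze)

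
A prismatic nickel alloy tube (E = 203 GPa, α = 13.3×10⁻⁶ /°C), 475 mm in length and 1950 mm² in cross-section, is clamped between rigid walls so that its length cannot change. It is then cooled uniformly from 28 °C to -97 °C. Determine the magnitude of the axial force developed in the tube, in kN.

P ≈ 658 kN (tensile)

Full restraint means ε = 0, so the stress is σ = EαΔT = 203×10³ × 13.3×10⁻⁶ × 125 = 337.5 MPa.
P = AEαΔT = 1950 × 203×10³ × 13.3×10⁻⁶ × 125 = 658.1 kN (tensile).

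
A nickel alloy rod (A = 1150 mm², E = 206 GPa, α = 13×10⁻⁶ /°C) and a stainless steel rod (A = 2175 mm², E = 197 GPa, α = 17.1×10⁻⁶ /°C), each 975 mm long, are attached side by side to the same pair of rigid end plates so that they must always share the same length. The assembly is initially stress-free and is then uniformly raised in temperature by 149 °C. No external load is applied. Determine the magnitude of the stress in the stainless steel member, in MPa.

σ ≈ 42.8 MPa (compressive)

The stainless steel has the larger α, so on heating it would change length more than the nickel alloy if both were free. The rigid plates force a common final length, so the stainless steel is put into compression and the nickel alloy into tension, with equal and opposite forces P (no external load).
Compatibility of the two members (thermal + elastic change equal): (α₁ − α₂)ΔT = P·[1/(A₁E₁) + 1/(A₂E₂)].
|α₁ − α₂|·ΔT = 4.1×10⁻⁶ × 149 = 0.0006109.
1/(A₁E₁) + 1/(A₂E₂) = 1/(1150×206×10³) + 1/(2175×197×10³) = 6.555×10⁻⁹ N⁻¹.
P = 0.0006109 / 6.555×10⁻⁹ = 93200 N = 93.2 kN.
σ_{stainless steel} = P/A₂ = 93200/2175 = 42.85 MPa, compressive.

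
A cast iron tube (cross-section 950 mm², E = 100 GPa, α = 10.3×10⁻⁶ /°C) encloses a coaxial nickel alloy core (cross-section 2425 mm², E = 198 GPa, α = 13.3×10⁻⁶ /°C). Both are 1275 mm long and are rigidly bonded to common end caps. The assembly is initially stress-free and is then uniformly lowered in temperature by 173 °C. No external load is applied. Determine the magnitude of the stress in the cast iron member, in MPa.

Equilibrium of a rigid end plate with no external load gives equal and opposite internal forces ±P in the two members. Since α_{nickel alloy} > α_{cast iron}, cooling drives the nickel alloy into tension and the cast iron into compression.
Equating the net (thermal + elastic) strains gives |α₁ − α₂|·ΔT = P·[1/(A₁E₁) + 1/(A₂E₂)].
|α₁ − α₂|·ΔT = 3×10⁻⁶ × 173 = 0.000519.
1/(A₁E₁) + 1/(A₂E₂) = 1/(950×100×10³) + 1/(2425×198×10³) = 1.261×10⁻⁸ N⁻¹.
So P = 0.000519 / 1.261×10⁻⁸ = 41.16 kN.
σ_{cast iron} = P/A₁ = 41160/950 = 43.33 MPa, compressive.

σ ≈ 43.3 MPa (compressive)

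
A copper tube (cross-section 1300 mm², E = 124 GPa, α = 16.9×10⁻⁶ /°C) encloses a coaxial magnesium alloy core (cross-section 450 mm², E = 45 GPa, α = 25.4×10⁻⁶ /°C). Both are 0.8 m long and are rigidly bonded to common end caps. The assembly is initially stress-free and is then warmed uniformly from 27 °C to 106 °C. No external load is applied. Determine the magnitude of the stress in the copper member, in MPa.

σ ≈ 9.29 MPa (tensile)

Equilibrium of a rigid end plate with no external load gives equal and opposite internal forces ±P in the two members. Since α_{magnesium alloy} > α_{copper}, heating drives the magnesium alloy into compression and the copper into tension.
Compatibility of the two members (thermal + elastic change equal): (α₁ − α₂)ΔT = P·[1/(A₁E₁) + 1/(A₂E₂)].
|α₁ − α₂|·ΔT = 8.5×10⁻⁶ × 79 = 0.0006715.
1/(A₁E₁) + 1/(A₂E₂) = 1/(1300×124×10³) + 1/(450×45×10³) = 5.559×10⁻⁸ N⁻¹.
P = 0.0006715 / 5.559×10⁻⁸ = 12080 N = 12.08 kN.
σ_{copper} = P/A₁ = 12080/1300 = 9.293 MPa, tensile.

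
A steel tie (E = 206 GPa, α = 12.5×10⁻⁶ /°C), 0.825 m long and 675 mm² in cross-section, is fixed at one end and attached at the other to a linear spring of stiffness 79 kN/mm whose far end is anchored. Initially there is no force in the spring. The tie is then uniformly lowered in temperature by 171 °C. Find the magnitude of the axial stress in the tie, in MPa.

σ ≈ 141 MPa (tensile)

Free thermal contraction: δ_free = αΔT L = 12.5×10⁻⁶ × 171 × 825 = 1.763 mm.
Let P be the tensile force in the spring. The tie extends elastically by PL/(AE) and the spring stretches by P/k; together these equal δ_free.
P [ L/(AE) + 1/k ] = δ_free → P [ 825/(675×206×10³) + 1/(79×10³) ] = 1.763.
P = 1.763 / 1.859×10⁻⁵ = 94850 N.
σ = P/A = 94850/675 = 140.5 MPa.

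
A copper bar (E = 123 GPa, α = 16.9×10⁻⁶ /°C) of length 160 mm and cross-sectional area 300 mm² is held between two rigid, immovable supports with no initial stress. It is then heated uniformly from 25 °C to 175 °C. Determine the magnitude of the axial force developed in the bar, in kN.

P ≈ 93.5 kN (compressive)

The ends cannot move, so σ = EαΔT = 123×10³ × 16.9×10⁻⁶ × 150 = 311.8 MPa.
Axial force P = σA = 311.8 × 300 = 93540 N = 93.54 kN, compressive.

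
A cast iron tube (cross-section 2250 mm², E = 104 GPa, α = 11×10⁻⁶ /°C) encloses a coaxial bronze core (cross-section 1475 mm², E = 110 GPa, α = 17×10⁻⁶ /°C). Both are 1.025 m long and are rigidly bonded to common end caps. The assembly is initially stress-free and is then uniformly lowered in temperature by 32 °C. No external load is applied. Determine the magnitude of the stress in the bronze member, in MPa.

σ ≈ 12.5 MPa (tensile)

The bronze has the larger α, so on cooling it would change length more than the cast iron if both were free. The rigid plates force a common final length, so the bronze is put into tension and the cast iron into compression, with equal and opposite forces P (no external load).
Equating the net (thermal + elastic) strains gives |α₁ − α₂|·ΔT = P·[1/(A₁E₁) + 1/(A₂E₂)].
|α₁ − α₂|·ΔT = 6×10⁻⁶ × 32 = 0.000192.
1/(A₁E₁) + 1/(A₂E₂) = 1/(2250×104×10³) + 1/(1475×110×10³) = 1.044×10⁻⁸ N⁻¹.
So P = 0.000192 / 1.044×10⁻⁸ = 18.4 kN.
σ_{bronze} = P/A₂ = 18400/1475 = 12.47 MPa, tensile.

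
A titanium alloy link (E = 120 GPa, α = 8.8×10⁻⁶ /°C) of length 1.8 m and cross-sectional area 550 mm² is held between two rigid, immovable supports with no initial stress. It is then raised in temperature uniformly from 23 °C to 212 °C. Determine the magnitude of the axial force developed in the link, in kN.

P ≈ 110 kN (compressive)

Full restraint means ε = 0, so the stress is σ = EαΔT = 120×10³ × 8.8×10⁻⁶ × 189 = 199.6 MPa.
Then P = σA = 199.6 × 550 mm² = 109.8 kN, compressive.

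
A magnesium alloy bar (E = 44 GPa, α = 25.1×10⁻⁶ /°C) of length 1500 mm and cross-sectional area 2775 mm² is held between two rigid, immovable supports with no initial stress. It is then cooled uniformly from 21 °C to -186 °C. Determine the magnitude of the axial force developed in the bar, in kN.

P ≈ 634 kN (tensile)

With zero net strain, σ = E·αΔT = 44 GPa × 25.1×10⁻⁶ × 207 = 228.6 MPa.
P = AEαΔT = 2775 × 44×10³ × 25.1×10⁻⁶ × 207 = 634.4 kN (tensile).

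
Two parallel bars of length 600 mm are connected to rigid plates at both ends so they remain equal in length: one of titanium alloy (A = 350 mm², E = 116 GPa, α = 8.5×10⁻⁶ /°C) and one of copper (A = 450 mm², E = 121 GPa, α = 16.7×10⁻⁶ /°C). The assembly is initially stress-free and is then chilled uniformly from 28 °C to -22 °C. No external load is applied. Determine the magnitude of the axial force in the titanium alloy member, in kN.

Both members must finish at the same length. With the larger α, the copper tends to over-contract; the plates restrain it, putting the copper in tension and the titanium alloy in compression. With no external load the two internal forces are equal and opposite, magnitude P.
Setting the final lengths equal and cancelling L: (α₁ − α₂)ΔT = P/(A₁E₁) + P/(A₂E₂).
|α₁ − α₂|·ΔT = 8.2×10⁻⁶ × 50 = 0.00041.
1/(A₁E₁) + 1/(A₂E₂) = 1/(350×116×10³) + 1/(450×121×10³) = 4.3×10⁻⁸ N⁻¹.
P = 0.00041 / 4.3×10⁻⁸ = 9536 N = 9.536 kN.

P ≈ 9.54 kN (compressive in the titanium alloy)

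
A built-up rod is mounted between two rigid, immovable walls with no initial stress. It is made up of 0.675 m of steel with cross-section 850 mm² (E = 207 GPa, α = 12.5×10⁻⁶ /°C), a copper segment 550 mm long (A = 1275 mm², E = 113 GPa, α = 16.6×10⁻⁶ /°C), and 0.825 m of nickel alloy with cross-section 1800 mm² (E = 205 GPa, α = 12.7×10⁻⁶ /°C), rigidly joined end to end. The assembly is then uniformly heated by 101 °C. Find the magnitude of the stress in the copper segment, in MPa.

σ ≈ 225 MPa (compressive)

If the supports were absent, the total length change would be Σ αᵢΔT Lᵢ = 12.5×10⁻⁶×101×675 + 16.6×10⁻⁶×101×550 + 12.7×10⁻⁶×101×825 = 2.833 mm.
Since the ends are fixed, an axial force P builds up, equal in every segment, with P · Σ Lᵢ/(AᵢEᵢ) = δ_free.
Σ Lᵢ/(AᵢEᵢ) = 675/(850×207×10³) + 550/(1275×113×10³) + 825/(1800×205×10³) = 9.89×10⁻⁶ mm/N.
Hence P = δ_free / Σ(L/AE) = 2.833/9.89×10⁻⁶ = 286.4 kN (compressive).
σ_{copper} = P / A = 286400 / 1275 = 224.6 MPa.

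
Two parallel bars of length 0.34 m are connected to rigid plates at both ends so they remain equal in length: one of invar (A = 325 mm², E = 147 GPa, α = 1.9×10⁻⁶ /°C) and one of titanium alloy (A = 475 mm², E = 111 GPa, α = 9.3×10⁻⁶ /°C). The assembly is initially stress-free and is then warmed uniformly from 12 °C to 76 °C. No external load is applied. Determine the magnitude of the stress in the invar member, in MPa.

The titanium alloy has the larger α, so on heating it would change length more than the invar if both were free. The rigid plates force a common final length, so the titanium alloy is put into compression and the invar into tension, with equal and opposite forces P (no external load).
Equating the net (thermal + elastic) strains gives |α₁ − α₂|·ΔT = P·[1/(A₁E₁) + 1/(A₂E₂)].
|α₁ − α₂|·ΔT = 7.4×10⁻⁶ × 64 = 0.0004736.
1/(A₁E₁) + 1/(A₂E₂) = 1/(325×147×10³) + 1/(475×111×10³) = 3.99×10⁻⁸ N⁻¹.
P = 0.0004736 / 3.99×10⁻⁸ = 11870 N = 11.87 kN.
σ_{invar} = P/A₁ = 11870/325 = 36.52 MPa, tensile.

σ ≈ 36.5 MPa (tensile)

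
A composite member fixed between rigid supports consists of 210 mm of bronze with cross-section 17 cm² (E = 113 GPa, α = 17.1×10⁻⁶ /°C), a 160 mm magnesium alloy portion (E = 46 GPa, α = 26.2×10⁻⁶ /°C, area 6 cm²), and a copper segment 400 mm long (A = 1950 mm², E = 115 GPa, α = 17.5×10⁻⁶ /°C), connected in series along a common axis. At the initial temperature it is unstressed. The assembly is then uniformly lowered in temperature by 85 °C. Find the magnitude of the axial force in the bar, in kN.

Free thermal contraction of the whole bar: Σ αᵢΔT Lᵢ = 17.1×10⁻⁶×85×210 + 26.2×10⁻⁶×85×160 + 17.5×10⁻⁶×85×400 = 1.257 mm.
The walls prevent any net length change, so an axial force P (same in every segment) develops. Compatibility: P · Σ Lᵢ/(AᵢEᵢ) = δ_free.
Σ Lᵢ/(AᵢEᵢ) = 210/(1700×113×10³) + 160/(600×46×10³) + 400/(1950×115×10³) = 8.674×10⁻⁶ mm/N.
Hence P = δ_free / Σ(L/AE) = 1.257/8.674×10⁻⁶ = 144.9 kN (tensile).

P ≈ 145 kN (tensile)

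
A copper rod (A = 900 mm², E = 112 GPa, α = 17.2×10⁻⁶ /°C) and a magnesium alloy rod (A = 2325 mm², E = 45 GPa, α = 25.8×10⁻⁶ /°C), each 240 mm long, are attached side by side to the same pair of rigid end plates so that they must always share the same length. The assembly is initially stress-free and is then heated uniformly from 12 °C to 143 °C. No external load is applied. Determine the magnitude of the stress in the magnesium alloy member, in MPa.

σ ≈ 24.9 MPa (compressive)

Both members must finish at the same length. With the larger α, the magnesium alloy tends to over-expand; the plates restrain it, putting the magnesium alloy in compression and the copper in tension. With no external load the two internal forces are equal and opposite, magnitude P.
Setting the final lengths equal and cancelling L: (α₁ − α₂)ΔT = P/(A₁E₁) + P/(A₂E₂).
|α₁ − α₂|·ΔT = 8.6×10⁻⁶ × 131 = 0.001127.
1/(A₁E₁) + 1/(A₂E₂) = 1/(900×112×10³) + 1/(2325×45×10³) = 1.948×10⁻⁸ N⁻¹.
So P = 0.001127 / 1.948×10⁻⁸ = 57.84 kN.
σ_{magnesium alloy} = P/A₂ = 57840/2325 = 24.88 MPa, compressive.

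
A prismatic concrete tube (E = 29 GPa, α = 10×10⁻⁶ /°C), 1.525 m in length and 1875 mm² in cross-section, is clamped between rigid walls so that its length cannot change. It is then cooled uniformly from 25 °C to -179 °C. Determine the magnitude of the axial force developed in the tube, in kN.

P ≈ 111 kN (tensile)

The ends cannot move, so σ = EαΔT = 29×10³ × 10×10⁻⁶ × 204 = 59.16 MPa.
Axial force P = σA = 59.16 × 1875 = 110900 N = 110.9 kN, tensile.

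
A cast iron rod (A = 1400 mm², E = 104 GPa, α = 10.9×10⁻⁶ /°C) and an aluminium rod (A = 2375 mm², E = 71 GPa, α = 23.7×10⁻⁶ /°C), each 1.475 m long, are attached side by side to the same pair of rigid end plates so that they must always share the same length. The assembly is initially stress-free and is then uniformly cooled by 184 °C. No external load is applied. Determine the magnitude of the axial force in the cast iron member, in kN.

The aluminium has the larger α, so on cooling it would change length more than the cast iron if both were free. The rigid plates force a common final length, so the aluminium is put into tension and the cast iron into compression, with equal and opposite forces P (no external load).
Compatibility of the two members (thermal + elastic change equal): (α₁ − α₂)ΔT = P·[1/(A₁E₁) + 1/(A₂E₂)].
|α₁ − α₂|·ΔT = 12.8×10⁻⁶ × 184 = 0.002355.
1/(A₁E₁) + 1/(A₂E₂) = 1/(1400×104×10³) + 1/(2375×71×10³) = 1.28×10⁻⁸ N⁻¹.
P = 0.002355 / 1.28×10⁻⁸ = 184000 N = 184 kN.

P ≈ 184 kN (compressive in the cast iron)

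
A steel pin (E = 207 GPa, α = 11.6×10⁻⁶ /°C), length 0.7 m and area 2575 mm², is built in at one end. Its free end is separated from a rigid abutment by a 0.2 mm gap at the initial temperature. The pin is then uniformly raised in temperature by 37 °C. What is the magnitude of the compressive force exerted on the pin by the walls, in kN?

Unrestrained expansion: δ_free = αΔT L = 11.6×10⁻⁶ × 37 × 700 = 0.3004 mm.
The gap closes (δ_free > 0.2 mm) and the wall then resists a further 0.3004 − 0.2 = 0.1004 mm of expansion.
So σ = E(δ_free − g)/L = 207×10³ × 0.1004/700 = 29.7 MPa.
P = σA = 29.7 × 2575 = 76.48 kN.

P ≈ 76.5 kN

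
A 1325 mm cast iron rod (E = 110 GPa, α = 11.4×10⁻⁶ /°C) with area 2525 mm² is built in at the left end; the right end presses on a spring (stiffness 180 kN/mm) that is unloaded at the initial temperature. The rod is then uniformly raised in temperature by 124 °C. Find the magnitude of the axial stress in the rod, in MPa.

σ ≈ 71.8 MPa (compressive)

The unrestrained thermal change is αΔT L = 11.4×10⁻⁶ × 124 × 1325 = 1.873 mm.
Let P be the compressive force at the spring. The rod shortens elastically by PL/(AE) and the spring compresses by P/k; together these equal δ_free.
So P = δ_free / [L/(AE) + 1/k] = 1.873 / [ 1325/(2525×110×10³) + 1/(180×10³) ].
P = 1.873 / 1.033×10⁻⁵ = 181400 N.
σ = P/A = 181400/2525 = 71.84 MPa.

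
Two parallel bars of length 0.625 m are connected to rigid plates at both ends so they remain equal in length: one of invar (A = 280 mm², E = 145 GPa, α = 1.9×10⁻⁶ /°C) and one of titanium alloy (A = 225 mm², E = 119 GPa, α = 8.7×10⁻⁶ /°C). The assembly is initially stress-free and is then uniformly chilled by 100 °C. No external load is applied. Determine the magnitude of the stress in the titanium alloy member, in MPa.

σ ≈ 48.8 MPa (tensile)

Both members must finish at the same length. With the larger α, the titanium alloy tends to over-contract; the plates restrain it, putting the titanium alloy in tension and the invar in compression. With no external load the two internal forces are equal and opposite, magnitude P.
Compatibility of the two members (thermal + elastic change equal): (α₁ − α₂)ΔT = P·[1/(A₁E₁) + 1/(A₂E₂)].
|α₁ − α₂|·ΔT = 6.8×10⁻⁶ × 100 = 0.00068.
1/(A₁E₁) + 1/(A₂E₂) = 1/(280×145×10³) + 1/(225×119×10³) = 6.198×10⁻⁸ N⁻¹.
P = 0.00068 / 6.198×10⁻⁸ = 10970 N = 10.97 kN.
σ_{titanium alloy} = P/A₂ = 10970/225 = 48.76 MPa, tensile.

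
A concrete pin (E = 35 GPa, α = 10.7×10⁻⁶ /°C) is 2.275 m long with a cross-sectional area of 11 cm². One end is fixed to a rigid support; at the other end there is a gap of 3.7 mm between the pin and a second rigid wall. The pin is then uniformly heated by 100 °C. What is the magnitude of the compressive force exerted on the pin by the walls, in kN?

P ≈ 0 kN

Free thermal elongation = αΔT L = 10.7×10⁻⁶ × 100 × 2275 = 2.434 mm.
Since δ_free = 2.43 mm is less than the 3.7 mm gap, the pin never touches the wall. No axial force develops.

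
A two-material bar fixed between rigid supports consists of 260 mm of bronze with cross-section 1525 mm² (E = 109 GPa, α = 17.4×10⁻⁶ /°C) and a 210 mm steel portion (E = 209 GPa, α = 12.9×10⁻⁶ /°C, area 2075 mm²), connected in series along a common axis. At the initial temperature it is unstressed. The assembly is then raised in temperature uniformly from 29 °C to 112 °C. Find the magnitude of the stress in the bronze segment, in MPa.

With the walls removed the bar would change length by δ_free = Σ αᵢΔT Lᵢ = 17.4×10⁻⁶×83×260 + 12.9×10⁻⁶×83×210 = 0.6003 mm.
The rigid supports impose zero overall length change; the single axial force P common to all segments must satisfy P Σ Lᵢ/(AᵢEᵢ) = δ_free.
The series flexibility is Σ Lᵢ/(AᵢEᵢ) = 260/(1525×109×10³) + 210/(2075×209×10³) = 2.048×10⁻⁶ mm/N.
Hence P = δ_free / Σ(L/AE) = 0.6003/2.048×10⁻⁶ = 293.1 kN (compressive).
σ_{bronze} = P / A = 293100 / 1525 = 192.2 MPa.

σ ≈ 192 MPa (compressive)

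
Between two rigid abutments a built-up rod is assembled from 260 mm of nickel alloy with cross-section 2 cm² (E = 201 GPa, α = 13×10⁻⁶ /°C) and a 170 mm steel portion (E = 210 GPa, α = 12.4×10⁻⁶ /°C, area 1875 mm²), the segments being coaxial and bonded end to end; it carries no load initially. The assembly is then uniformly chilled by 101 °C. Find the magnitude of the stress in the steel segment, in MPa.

With the walls removed the bar would change length by δ_free = Σ αᵢΔT Lᵢ = 13×10⁻⁶×101×260 + 12.4×10⁻⁶×101×170 = 0.5543 mm.
Since the ends are fixed, an axial force P builds up, equal in every segment, with P · Σ Lᵢ/(AᵢEᵢ) = δ_free.
Σ Lᵢ/(AᵢEᵢ) = 260/(200×201×10³) + 170/(1875×210×10³) = 6.899×10⁻⁶ mm/N.
So P = 0.5543 / 6.899×10⁻⁶ = 80.34 kN, tensile.
σ_{steel} = P / A = 80340 / 1875 = 42.85 MPa.

σ ≈ 42.8 MPa (tensile)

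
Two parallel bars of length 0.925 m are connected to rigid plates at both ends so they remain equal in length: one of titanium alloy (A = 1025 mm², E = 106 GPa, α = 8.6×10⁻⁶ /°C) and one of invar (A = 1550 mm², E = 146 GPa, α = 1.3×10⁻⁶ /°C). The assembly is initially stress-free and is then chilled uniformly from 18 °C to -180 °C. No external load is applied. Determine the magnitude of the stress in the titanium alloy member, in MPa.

σ ≈ 104 MPa (tensile)

Equilibrium of a rigid end plate with no external load gives equal and opposite internal forces ±P in the two members. Since α_{titanium alloy} > α_{invar}, cooling drives the titanium alloy into tension and the invar into compression.
Compatibility of the two members (thermal + elastic change equal): (α₁ − α₂)ΔT = P·[1/(A₁E₁) + 1/(A₂E₂)].
|α₁ − α₂|·ΔT = 7.3×10⁻⁶ × 198 = 0.001445.
1/(A₁E₁) + 1/(A₂E₂) = 1/(1025×106×10³) + 1/(1550×146×10³) = 1.362×10⁻⁸ N⁻¹.
P = 0.001445 / 1.362×10⁻⁸ = 106100 N = 106.1 kN.
σ_{titanium alloy} = P/A₁ = 106100/1025 = 103.5 MPa, tensile.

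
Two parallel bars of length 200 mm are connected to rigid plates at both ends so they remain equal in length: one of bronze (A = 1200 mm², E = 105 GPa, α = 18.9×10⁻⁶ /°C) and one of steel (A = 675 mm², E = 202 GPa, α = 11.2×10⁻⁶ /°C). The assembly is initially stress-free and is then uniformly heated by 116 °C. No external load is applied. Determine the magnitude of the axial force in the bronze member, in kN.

P ≈ 58.5 kN (compressive in the bronze)

The bronze has the larger α, so on heating it would change length more than the steel if both were free. The rigid plates force a common final length, so the bronze is put into compression and the steel into tension, with equal and opposite forces P (no external load).
Compatibility of the two members (thermal + elastic change equal): (α₁ − α₂)ΔT = P·[1/(A₁E₁) + 1/(A₂E₂)].
|α₁ − α₂|·ΔT = 7.7×10⁻⁶ × 116 = 0.0008932.
1/(A₁E₁) + 1/(A₂E₂) = 1/(1200×105×10³) + 1/(675×202×10³) = 1.527×10⁻⁸ N⁻¹.
So P = 0.0008932 / 1.527×10⁻⁸ = 58.49 kN.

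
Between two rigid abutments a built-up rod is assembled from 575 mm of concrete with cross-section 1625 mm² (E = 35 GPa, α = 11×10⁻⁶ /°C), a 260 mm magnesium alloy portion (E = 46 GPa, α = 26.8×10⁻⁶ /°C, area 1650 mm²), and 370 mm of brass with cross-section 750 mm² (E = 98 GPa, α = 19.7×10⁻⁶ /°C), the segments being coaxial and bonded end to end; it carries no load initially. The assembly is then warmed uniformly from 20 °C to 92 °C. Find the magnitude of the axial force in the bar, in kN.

P ≈ 79.8 kN (compressive)

With the walls removed the bar would change length by δ_free = Σ αᵢΔT Lᵢ = 11×10⁻⁶×72×575 + 26.8×10⁻⁶×72×260 + 19.7×10⁻⁶×72×370 = 1.482 mm.
The walls prevent any net length change, so an axial force P (same in every segment) develops. Compatibility: P · Σ Lᵢ/(AᵢEᵢ) = δ_free.
Σ Lᵢ/(AᵢEᵢ) = 575/(1625×35×10³) + 260/(1650×46×10³) + 370/(750×98×10³) = 1.857×10⁻⁵ mm/N.
P = 1.482 / 1.857×10⁻⁵ = 79800 N = 79.8 kN, compressive.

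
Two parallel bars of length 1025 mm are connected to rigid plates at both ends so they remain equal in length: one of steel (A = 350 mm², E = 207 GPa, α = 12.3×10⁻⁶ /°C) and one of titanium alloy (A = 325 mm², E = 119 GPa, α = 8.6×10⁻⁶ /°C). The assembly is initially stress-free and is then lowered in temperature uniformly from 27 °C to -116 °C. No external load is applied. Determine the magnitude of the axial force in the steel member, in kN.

P ≈ 13.3 kN (tensile in the steel)

Equilibrium of a rigid end plate with no external load gives equal and opposite internal forces ±P in the two members. Since α_{steel} > α_{titanium alloy}, cooling drives the steel into tension and the titanium alloy into compression.
Compatibility of the two members (thermal + elastic change equal): (α₁ − α₂)ΔT = P·[1/(A₁E₁) + 1/(A₂E₂)].
|α₁ − α₂|·ΔT = 3.7×10⁻⁶ × 143 = 0.0005291.
1/(A₁E₁) + 1/(A₂E₂) = 1/(350×207×10³) + 1/(325×119×10³) = 3.966×10⁻⁸ N⁻¹.
So P = 0.0005291 / 3.966×10⁻⁸ = 13.34 kN.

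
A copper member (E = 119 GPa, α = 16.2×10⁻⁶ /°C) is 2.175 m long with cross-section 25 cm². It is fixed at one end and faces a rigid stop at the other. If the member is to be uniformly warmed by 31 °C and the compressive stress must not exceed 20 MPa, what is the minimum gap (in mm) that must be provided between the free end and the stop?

With no wall the member would lengthen by αΔT L = 16.2×10⁻⁶ × 31 × 2175 = 1.092 mm.
A stress of 20 MPa corresponds to the wall pushing the member back by σL/E = 20×2175/(119×10³) = 0.3655 mm.
The gap must absorb the remainder: g_min = 1.092 − 0.3655 = 0.7267 mm.

g ≈ 0.727 mm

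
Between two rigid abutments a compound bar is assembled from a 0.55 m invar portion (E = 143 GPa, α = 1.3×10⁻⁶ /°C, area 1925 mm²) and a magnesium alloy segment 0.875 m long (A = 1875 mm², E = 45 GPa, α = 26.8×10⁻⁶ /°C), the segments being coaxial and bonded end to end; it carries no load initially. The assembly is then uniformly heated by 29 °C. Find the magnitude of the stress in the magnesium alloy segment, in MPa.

σ ≈ 30.2 MPa (compressive)

If the supports were absent, the total length change would be Σ αᵢΔT Lᵢ = 1.3×10⁻⁶×29×550 + 26.8×10⁻⁶×29×875 = 0.7008 mm.
The walls prevent any net length change, so an axial force P (same in every segment) develops. Compatibility: P · Σ Lᵢ/(AᵢEᵢ) = δ_free.
Σ Lᵢ/(AᵢEᵢ) = 550/(1925×143×10³) + 875/(1875×45×10³) = 1.237×10⁻⁵ mm/N.
Hence P = δ_free / Σ(L/AE) = 0.7008/1.237×10⁻⁵ = 56.66 kN (compressive).
σ_{magnesium alloy} = P / A = 56660 / 1875 = 30.22 MPa.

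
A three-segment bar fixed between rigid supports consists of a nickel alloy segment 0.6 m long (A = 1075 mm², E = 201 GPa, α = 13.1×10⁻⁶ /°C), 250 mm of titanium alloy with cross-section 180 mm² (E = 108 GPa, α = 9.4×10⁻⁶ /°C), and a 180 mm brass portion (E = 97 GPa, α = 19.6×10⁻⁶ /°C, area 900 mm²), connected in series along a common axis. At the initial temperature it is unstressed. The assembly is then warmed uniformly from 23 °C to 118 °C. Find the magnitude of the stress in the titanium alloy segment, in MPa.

σ ≈ 410 MPa (compressive)

With the walls removed the bar would change length by δ_free = Σ αᵢΔT Lᵢ = 13.1×10⁻⁶×95×600 + 9.4×10⁻⁶×95×250 + 19.6×10⁻⁶×95×180 = 1.305 mm.
Since the ends are fixed, an axial force P builds up, equal in every segment, with P · Σ Lᵢ/(AᵢEᵢ) = δ_free.
The series flexibility is Σ Lᵢ/(AᵢEᵢ) = 600/(1075×201×10³) + 250/(180×108×10³) + 180/(900×97×10³) = 1.77×10⁻⁵ mm/N.
So P = 1.305 / 1.77×10⁻⁵ = 73.74 kN, compressive.
σ_{titanium alloy} = P / A = 73740 / 180 = 409.7 MPa.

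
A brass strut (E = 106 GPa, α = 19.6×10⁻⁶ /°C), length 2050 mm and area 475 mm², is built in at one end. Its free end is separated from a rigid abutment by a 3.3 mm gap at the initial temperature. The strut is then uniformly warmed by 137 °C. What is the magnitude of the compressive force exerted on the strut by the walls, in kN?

P ≈ 54.1 kN

Unrestrained expansion: δ_free = αΔT L = 19.6×10⁻⁶ × 137 × 2050 = 5.505 mm.
This exceeds the 3.3 mm gap, so the wall pushes back. The portion of expansion that must be recovered elastically is δ_free − gap = 5.505 − 3.3 = 2.205 mm.
Compatibility: PL/(AE) = 2.205 mm, so σ = P/A = E × (2.205/2050) = 114 MPa.
Force on the wall = σA = 114 × 475 mm² = 54.15 kN.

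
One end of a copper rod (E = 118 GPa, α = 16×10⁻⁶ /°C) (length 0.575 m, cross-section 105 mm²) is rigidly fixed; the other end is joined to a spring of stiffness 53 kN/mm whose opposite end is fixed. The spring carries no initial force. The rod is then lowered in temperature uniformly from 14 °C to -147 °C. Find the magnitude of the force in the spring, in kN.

P ≈ 22.7 kN

Free thermal contraction: δ_free = αΔT L = 16×10⁻⁶ × 161 × 575 = 1.481 mm.
Let P be the tensile force in the spring. The rod extends elastically by PL/(AE) and the spring stretches by P/k; together these equal δ_free.
P [ L/(AE) + 1/k ] = δ_free → P [ 575/(105×118×10³) + 1/(53×10³) ] = 1.481.
P = 1.481 / 6.528×10⁻⁵ = 22690 N.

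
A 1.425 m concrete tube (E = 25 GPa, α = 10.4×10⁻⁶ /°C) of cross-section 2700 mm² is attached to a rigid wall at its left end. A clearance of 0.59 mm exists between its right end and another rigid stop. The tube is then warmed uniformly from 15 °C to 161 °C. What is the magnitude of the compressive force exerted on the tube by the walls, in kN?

If the wall were absent the tube would grow by αΔT L = 10.4×10⁻⁶ × 146 × 1425 = 2.164 mm.
After closing the 0.59 mm clearance, 2.164 − 0.59 = 1.574 mm of expansion remains to be suppressed by the wall.
Compatibility: PL/(AE) = 1.574 mm, so σ = P/A = E × (1.574/1425) = 27.61 MPa.
Force on the wall = σA = 27.61 × 2700 mm² = 74.54 kN.

P ≈ 74.5 kN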